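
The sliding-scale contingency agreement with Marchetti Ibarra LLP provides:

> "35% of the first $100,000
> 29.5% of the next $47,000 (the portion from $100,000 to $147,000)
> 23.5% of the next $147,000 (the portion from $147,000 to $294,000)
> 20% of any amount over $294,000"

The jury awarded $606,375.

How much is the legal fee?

First $100,000 at 35% = $35,000.00
Next $47,000 at 29.5% = $13,865.00
Next $147,000 at 23.5% = $34,545.00
Remaining $312,375 at 20% = $62,475.00
Fee: $35,000.00 + $13,865.00 + $34,545.00 + $62,475.00 = $145,885.00

$145,885.00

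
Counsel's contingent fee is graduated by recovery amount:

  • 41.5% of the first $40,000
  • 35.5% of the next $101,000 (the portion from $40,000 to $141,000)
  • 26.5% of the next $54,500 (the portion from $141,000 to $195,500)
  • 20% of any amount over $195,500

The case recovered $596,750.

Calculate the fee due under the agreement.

First $40,000 at 41.5% = $16,600.00
Next $101,000 at 35.5% = $35,855.00
Next $54,500 at 26.5% = $14,442.50
Remaining $401,250 at 20% = $80,250.00
Fee: $16,600.00 + $35,855.00 + $14,442.50 + $80,250.00 = $147,147.50

$147,147.50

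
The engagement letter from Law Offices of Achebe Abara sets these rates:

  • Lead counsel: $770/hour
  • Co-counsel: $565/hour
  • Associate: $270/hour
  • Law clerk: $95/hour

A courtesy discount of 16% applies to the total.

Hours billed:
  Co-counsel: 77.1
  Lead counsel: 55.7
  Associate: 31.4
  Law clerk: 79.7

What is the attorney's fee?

$86,100.00

Lead counsel: 55.7 × $770 = $42,889.00
Co-counsel: 77.1 × $565 = $43,561.50
Associate: 31.4 × $270 = $8,478.00
Law clerk: 79.7 × $95 = $7,571.50
Subtotal: $102,500.00
Less 16% discount: −$16,400.00
Total: $102,500.00 − $16,400.00 = $86,100.00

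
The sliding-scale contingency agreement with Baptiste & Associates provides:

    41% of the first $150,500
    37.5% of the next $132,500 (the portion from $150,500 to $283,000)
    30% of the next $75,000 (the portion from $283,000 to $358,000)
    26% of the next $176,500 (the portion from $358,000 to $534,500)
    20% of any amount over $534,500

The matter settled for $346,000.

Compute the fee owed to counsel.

First $150,500 at 41% = $61,705.00
Next $132,500 at 37.5% = $49,687.50
Remaining $63,000 at 30% = $18,900.00
Fee: $61,705.00 + $49,687.50 + $18,900.00 = $130,292.50

$130,292.50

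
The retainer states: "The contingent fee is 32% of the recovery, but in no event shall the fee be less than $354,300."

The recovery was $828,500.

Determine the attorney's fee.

$354,300.00

32% of $828,500 = $265,120.00
That is below the $354,300 minimum, so the minimum applies.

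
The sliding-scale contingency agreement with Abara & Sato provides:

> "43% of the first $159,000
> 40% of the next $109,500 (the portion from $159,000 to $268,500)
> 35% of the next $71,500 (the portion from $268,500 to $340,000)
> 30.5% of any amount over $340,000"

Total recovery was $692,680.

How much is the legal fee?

$244,762.40

First $159,000 at 43% = $68,370.00
Next $109,500 at 40% = $43,800.00
Next $71,500 at 35% = $25,025.00
Remaining $352,680 at 30.5% = $107,567.40
Fee: $68,370.00 + $43,800.00 + $25,025.00 + $107,567.40 = $244,762.40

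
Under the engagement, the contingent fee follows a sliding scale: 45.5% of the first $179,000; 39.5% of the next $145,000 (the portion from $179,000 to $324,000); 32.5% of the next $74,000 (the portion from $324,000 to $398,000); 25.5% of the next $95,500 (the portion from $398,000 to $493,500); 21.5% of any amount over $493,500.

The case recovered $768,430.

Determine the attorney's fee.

$246,232.45

First $179,000 at 45.5% = $81,445.00
Next $145,000 at 39.5% = $57,275.00
Next $74,000 at 32.5% = $24,050.00
Next $95,500 at 25.5% = $24,352.50
Remaining $274,930 at 21.5% = $59,109.95
Fee: $81,445.00 + $57,275.00 + $24,050.00 + $24,352.50 + $59,109.95 = $246,232.45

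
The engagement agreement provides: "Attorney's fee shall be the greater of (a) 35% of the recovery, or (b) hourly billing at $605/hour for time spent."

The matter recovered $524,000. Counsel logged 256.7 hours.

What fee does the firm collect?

(a) 35% of $524,000 = $183,400.00
(b) 256.7 × $605 = $155,303.50
The greater is (a): $183,400.00.

$183,400.00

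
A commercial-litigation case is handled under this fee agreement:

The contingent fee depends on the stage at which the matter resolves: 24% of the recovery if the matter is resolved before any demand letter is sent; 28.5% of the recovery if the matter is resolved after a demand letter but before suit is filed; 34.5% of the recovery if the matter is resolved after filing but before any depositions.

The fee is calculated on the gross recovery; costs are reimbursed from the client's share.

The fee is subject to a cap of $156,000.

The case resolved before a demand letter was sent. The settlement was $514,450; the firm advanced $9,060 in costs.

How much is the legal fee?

$123,468.00

Fee base is the gross recovery, $514,450; costs are reimbursed separately.
The matter resolved before a demand letter was sent, so the 24% rate applies.
$514,450 × 24% = $123,468.00
$123,468.00 is under the $156,000 cap.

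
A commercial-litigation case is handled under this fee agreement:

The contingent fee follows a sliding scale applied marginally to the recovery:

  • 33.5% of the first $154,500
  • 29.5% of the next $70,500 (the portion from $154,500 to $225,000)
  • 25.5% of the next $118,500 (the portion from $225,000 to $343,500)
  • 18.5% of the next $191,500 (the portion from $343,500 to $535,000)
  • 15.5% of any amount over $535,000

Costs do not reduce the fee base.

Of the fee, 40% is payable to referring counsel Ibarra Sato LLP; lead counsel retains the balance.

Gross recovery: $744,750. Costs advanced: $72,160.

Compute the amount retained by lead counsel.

Fee base is the gross recovery, $744,750; costs are reimbursed separately.
First $154,500 at 33.5% = $51,757.50
Next $70,500 at 29.5% = $20,797.50
Next $118,500 at 25.5% = $30,217.50
Next $191,500 at 18.5% = $35,427.50
Remaining $209,750 at 15.5% = $32,511.25
Fee: $51,757.50 + $20,797.50 + $30,217.50 + $35,427.50 + $32,511.25 = $170,711.25
Referral share: 40% of $170,711.25 = $68,284.50; lead counsel retains $170,711.25 − $68,284.50 = $102,426.75.

$102,426.75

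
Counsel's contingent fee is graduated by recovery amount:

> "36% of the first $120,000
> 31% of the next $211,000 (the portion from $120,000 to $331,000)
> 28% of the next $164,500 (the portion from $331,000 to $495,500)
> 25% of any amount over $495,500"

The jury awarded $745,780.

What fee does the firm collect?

First $120,000 at 36% = $43,200.00
Next $211,000 at 31% = $65,410.00
Next $164,500 at 28% = $46,060.00
Remaining $250,280 at 25% = $62,570.00
Fee: $43,200.00 + $65,410.00 + $46,060.00 + $62,570.00 = $217,240.00

$217,240.00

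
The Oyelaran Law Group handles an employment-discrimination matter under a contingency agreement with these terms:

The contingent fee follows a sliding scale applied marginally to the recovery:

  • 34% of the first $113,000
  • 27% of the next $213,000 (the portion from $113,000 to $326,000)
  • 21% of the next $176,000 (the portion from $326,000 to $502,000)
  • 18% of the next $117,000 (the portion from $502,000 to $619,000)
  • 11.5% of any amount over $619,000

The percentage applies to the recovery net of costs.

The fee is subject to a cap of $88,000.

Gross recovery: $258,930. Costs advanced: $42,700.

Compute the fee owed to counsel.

$66,292.10

Fee base (net of costs): $258,930 − $42,700 = $216,230
First $113,000 at 34% = $38,420.00
Remaining $103,230 at 27% = $27,872.10
Fee: $38,420.00 + $27,872.10 = $66,292.10
$66,292.10 is under the $88,000 cap.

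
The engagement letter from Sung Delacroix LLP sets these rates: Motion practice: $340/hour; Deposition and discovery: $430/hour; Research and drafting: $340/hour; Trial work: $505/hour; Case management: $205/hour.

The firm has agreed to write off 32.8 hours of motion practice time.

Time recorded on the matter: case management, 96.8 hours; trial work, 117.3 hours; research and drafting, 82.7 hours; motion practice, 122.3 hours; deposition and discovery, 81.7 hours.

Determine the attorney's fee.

Motion practice: 122.3 × $340 = $41,582.00
Deposition and discovery: 81.7 × $430 = $35,131.00
Research and drafting: 82.7 × $340 = $28,118.00
Trial work: 117.3 × $505 = $59,236.50
Case management: 96.8 × $205 = $19,844.00
Subtotal: $183,911.50
Write-off: 32.8 × $340 = $11,152.00
Total: $183,911.50 − $11,152.00 = $172,759.50

$172,759.50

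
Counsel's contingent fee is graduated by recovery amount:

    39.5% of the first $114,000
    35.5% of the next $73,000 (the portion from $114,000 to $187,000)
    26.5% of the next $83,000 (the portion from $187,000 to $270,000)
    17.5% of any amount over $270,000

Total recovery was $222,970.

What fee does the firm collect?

$80,477.05

First $114,000 at 39.5% = $45,030.00
Next $73,000 at 35.5% = $25,915.00
Remaining $35,970 at 26.5% = $9,532.05
Fee: $45,030.00 + $25,915.00 + $9,532.05 = $80,477.05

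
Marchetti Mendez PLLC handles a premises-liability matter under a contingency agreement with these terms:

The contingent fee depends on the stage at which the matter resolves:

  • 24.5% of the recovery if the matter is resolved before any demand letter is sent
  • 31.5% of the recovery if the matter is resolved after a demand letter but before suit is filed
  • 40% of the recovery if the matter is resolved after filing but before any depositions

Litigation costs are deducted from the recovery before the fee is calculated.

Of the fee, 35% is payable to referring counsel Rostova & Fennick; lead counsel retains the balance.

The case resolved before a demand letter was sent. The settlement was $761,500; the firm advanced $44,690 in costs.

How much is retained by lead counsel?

$114,151.99

Fee base (net of costs): $761,500 − $44,690 = $716,810
The matter resolved before a demand letter was sent, so the 24.5% rate applies.
$716,810 × 24.5% = $175,618.45
Referral share: 35% of $175,618.45 = $61,466.46; lead counsel retains $175,618.45 − $61,466.46 = $114,151.99.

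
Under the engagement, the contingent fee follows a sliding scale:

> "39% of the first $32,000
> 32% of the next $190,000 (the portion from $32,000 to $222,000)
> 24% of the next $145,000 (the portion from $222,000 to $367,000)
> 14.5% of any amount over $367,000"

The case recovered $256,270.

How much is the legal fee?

$81,504.80

First $32,000 at 39% = $12,480.00
Next $190,000 at 32% = $60,800.00
Remaining $34,270 at 24% = $8,224.80
Fee: $12,480.00 + $60,800.00 + $8,224.80 = $81,504.80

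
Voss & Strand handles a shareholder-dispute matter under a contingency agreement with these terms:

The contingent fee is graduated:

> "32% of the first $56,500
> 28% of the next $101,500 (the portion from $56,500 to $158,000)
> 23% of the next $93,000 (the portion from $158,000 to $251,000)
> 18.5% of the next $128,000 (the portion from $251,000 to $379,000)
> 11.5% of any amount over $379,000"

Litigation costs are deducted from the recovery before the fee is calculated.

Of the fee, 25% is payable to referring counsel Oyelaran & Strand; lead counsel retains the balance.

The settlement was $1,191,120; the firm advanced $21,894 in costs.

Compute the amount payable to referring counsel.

$45,611.50

Fee base (net of costs): $1,191,120 − $21,894 = $1,169,226
First $56,500 at 32% = $18,080.00
Next $101,500 at 28% = $28,420.00
Next $93,000 at 23% = $21,390.00
Next $128,000 at 18.5% = $23,680.00
Remaining $790,226 at 11.5% = $90,875.99
Fee: $18,080.00 + $28,420.00 + $21,390.00 + $23,680.00 + $90,875.99 = $182,445.99
Referral share: 25% of $182,445.99 = $45,611.50; lead counsel retains $182,445.99 − $45,611.50 = $136,834.49.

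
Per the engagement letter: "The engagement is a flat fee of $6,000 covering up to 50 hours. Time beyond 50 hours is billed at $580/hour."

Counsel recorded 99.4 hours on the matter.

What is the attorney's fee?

Flat fee: $6,000.00
Excess hours: 99.4 − 50 = 49.4
Overrun: 49.4 × $580 = $28,652.00
Total: $6,000.00 + $28,652.00 = $34,652.00

$34,652.00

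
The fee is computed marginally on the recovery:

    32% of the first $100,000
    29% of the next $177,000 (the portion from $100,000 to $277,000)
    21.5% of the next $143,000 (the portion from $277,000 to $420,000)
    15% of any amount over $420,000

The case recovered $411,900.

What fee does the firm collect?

First $100,000 at 32% = $32,000.00
Next $177,000 at 29% = $51,330.00
Remaining $134,900 at 21.5% = $29,003.50
Fee: $32,000.00 + $51,330.00 + $29,003.50 = $112,333.50

$112,333.50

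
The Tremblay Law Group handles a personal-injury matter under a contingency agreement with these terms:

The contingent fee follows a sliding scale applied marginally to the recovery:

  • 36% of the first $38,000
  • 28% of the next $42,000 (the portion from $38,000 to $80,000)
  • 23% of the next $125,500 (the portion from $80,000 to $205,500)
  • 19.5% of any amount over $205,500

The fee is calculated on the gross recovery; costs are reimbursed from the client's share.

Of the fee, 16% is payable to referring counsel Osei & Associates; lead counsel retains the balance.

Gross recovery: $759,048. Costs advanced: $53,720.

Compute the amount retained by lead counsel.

Fee base is the gross recovery, $759,048; costs are reimbursed separately.
First $38,000 at 36% = $13,680.00
Next $42,000 at 28% = $11,760.00
Next $125,500 at 23% = $28,865.00
Remaining $553,548 at 19.5% = $107,941.86
Fee: $13,680.00 + $11,760.00 + $28,865.00 + $107,941.86 = $162,246.86
Referral share: 16% of $162,246.86 = $25,959.50; lead counsel retains $162,246.86 − $25,959.50 = $136,287.36.

$136,287.36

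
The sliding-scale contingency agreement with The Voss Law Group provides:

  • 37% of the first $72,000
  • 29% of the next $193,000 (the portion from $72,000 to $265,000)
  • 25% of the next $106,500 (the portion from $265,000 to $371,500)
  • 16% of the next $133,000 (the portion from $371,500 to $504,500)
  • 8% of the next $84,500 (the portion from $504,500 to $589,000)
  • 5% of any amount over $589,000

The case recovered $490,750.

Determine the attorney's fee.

$128,315.00

First $72,000 at 37% = $26,640.00
Next $193,000 at 29% = $55,970.00
Next $106,500 at 25% = $26,625.00
Remaining $119,250 at 16% = $19,080.00
Fee: $26,640.00 + $55,970.00 + $26,625.00 + $19,080.00 = $128,315.00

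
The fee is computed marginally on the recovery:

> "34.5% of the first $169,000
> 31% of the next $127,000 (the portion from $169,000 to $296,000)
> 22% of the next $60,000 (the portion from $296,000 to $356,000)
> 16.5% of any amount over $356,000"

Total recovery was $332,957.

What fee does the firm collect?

$105,805.54

First $169,000 at 34.5% = $58,305.00
Next $127,000 at 31% = $39,370.00
Remaining $36,957 at 22% = $8,130.54
Fee: $58,305.00 + $39,370.00 + $8,130.54 = $105,805.54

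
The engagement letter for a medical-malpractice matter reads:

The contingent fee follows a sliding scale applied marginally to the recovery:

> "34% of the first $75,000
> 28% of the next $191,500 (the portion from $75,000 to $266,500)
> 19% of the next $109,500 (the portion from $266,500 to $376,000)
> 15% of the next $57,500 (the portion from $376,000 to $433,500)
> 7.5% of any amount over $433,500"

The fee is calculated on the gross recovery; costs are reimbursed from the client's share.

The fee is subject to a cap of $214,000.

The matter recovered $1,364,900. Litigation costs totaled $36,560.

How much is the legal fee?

$178,405.00

Fee base is the gross recovery, $1,364,900; costs are reimbursed separately.
First $75,000 at 34% = $25,500.00
Next $191,500 at 28% = $53,620.00
Next $109,500 at 19% = $20,805.00
Next $57,500 at 15% = $8,625.00
Remaining $931,400 at 7.5% = $69,855.00
Fee: $25,500.00 + $53,620.00 + $20,805.00 + $8,625.00 + $69,855.00 = $178,405.00
$178,405.00 is under the $214,000 cap.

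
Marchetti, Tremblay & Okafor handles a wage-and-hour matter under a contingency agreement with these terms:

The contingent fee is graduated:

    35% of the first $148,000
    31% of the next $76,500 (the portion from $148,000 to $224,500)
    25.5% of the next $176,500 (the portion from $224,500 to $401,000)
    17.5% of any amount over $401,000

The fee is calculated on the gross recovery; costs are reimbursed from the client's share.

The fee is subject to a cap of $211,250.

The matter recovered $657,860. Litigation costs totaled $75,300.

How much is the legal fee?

Fee base is the gross recovery, $657,860; costs are reimbursed separately.
First $148,000 at 35% = $51,800.00
Next $76,500 at 31% = $23,715.00
Next $176,500 at 25.5% = $45,007.50
Remaining $256,860 at 17.5% = $44,950.50
Fee: $51,800.00 + $23,715.00 + $45,007.50 + $44,950.50 = $165,473.00
$165,473.00 is under the $211,250 cap.

$165,473.00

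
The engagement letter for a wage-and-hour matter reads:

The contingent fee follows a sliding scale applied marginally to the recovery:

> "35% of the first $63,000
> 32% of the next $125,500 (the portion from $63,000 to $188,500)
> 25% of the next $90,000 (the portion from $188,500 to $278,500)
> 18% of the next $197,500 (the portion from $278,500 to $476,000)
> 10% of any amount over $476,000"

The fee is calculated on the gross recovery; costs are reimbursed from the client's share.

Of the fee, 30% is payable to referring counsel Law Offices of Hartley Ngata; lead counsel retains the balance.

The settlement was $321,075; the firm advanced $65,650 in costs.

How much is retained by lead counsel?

$64,661.45

Fee base is the gross recovery, $321,075; costs are reimbursed separately.
First $63,000 at 35% = $22,050.00
Next $125,500 at 32% = $40,160.00
Next $90,000 at 25% = $22,500.00
Remaining $42,575 at 18% = $7,663.50
Fee: $22,050.00 + $40,160.00 + $22,500.00 + $7,663.50 = $92,373.50
Referral share: 30% of $92,373.50 = $27,712.05; lead counsel retains $92,373.50 − $27,712.05 = $64,661.45.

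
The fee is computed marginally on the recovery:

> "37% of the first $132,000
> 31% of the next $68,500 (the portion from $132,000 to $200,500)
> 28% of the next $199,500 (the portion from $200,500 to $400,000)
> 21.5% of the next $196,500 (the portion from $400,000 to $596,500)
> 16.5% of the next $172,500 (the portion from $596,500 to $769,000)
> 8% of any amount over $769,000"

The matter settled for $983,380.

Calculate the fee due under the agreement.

$213,795.40

First $132,000 at 37% = $48,840.00
Next $68,500 at 31% = $21,235.00
Next $199,500 at 28% = $55,860.00
Next $196,500 at 21.5% = $42,247.50
Next $172,500 at 16.5% = $28,462.50
Remaining $214,380 at 8% = $17,150.40
Fee: $48,840.00 + $21,235.00 + $55,860.00 + $42,247.50 + $28,462.50 + $17,150.40 = $213,795.40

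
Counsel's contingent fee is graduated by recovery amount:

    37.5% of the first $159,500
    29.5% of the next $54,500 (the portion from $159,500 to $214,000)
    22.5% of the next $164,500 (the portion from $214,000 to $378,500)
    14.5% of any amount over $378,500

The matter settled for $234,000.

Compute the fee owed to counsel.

$80,390.00

First $159,500 at 37.5% = $59,812.50
Next $54,500 at 29.5% = $16,077.50
Remaining $20,000 at 22.5% = $4,500.00
Fee: $59,812.50 + $16,077.50 + $4,500.00 = $80,390.00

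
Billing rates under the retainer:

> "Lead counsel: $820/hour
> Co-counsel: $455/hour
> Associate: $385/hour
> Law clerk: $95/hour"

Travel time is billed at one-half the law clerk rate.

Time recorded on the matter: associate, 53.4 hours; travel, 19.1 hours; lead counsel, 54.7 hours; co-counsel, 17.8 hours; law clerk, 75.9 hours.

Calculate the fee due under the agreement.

Lead counsel: 54.7 × $820 = $44,854.00
Co-counsel: 17.8 × $455 = $8,099.00
Associate: 53.4 × $385 = $20,559.00
Law clerk: 75.9 × $95 = $7,210.50
Subtotal: $44,854.00 + $8,099.00 + $20,559.00 + $7,210.50 = $80,722.50
Travel: 19.1 × ($95 ÷ 2) = 19.1 × $47.50 = $907.25
Total: $80,722.50 + $907.25 = $81,629.75

$81,629.75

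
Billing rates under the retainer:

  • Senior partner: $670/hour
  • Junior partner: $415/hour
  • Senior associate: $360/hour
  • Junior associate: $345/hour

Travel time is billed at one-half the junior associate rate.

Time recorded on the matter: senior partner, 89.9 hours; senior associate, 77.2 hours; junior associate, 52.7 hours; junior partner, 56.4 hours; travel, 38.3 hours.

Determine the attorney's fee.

Senior partner: 89.9 × $670 = $60,233.00
Junior partner: 56.4 × $415 = $23,406.00
Senior associate: 77.2 × $360 = $27,792.00
Junior associate: 52.7 × $345 = $18,181.50
Subtotal: $60,233.00 + $23,406.00 + $27,792.00 + $18,181.50 = $129,612.50
Travel: 38.3 × ($345 ÷ 2) = 38.3 × $172.50 = $6,606.75
Total: $129,612.50 + $6,606.75 = $136,219.25

$136,219.25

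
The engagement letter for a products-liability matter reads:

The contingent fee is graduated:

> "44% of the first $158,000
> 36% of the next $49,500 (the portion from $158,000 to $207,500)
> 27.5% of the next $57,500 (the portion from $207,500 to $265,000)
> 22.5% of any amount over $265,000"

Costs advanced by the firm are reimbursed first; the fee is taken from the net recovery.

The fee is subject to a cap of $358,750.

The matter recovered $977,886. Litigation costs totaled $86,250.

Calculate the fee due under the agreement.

$244,145.60

Fee base (net of costs): $977,886 − $86,250 = $891,636
First $158,000 at 44% = $69,520.00
Next $49,500 at 36% = $17,820.00
Next $57,500 at 27.5% = $15,812.50
Remaining $626,636 at 22.5% = $140,993.10
Fee: $69,520.00 + $17,820.00 + $15,812.50 + $140,993.10 = $244,145.60
$244,145.60 is under the $358,750 cap.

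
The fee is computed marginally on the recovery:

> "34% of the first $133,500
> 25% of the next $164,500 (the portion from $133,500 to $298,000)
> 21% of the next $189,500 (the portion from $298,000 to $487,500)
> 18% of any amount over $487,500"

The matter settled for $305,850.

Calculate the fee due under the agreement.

First $133,500 at 34% = $45,390.00
Next $164,500 at 25% = $41,125.00
Remaining $7,850 at 21% = $1,648.50
Fee: $45,390.00 + $41,125.00 + $1,648.50 = $88,163.50

$88,163.50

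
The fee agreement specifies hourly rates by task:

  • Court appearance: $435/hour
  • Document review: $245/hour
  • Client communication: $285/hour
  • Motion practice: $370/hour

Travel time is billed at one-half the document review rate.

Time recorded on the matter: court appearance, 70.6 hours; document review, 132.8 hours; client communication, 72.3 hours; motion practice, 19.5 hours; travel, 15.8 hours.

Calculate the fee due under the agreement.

Court appearance: 70.6 × $435 = $30,711.00
Document review: 132.8 × $245 = $32,536.00
Client communication: 72.3 × $285 = $20,605.50
Motion practice: 19.5 × $370 = $7,215.00
Subtotal: $30,711.00 + $32,536.00 + $20,605.50 + $7,215.00 = $91,067.50
Travel: 15.8 × ($245 ÷ 2) = 15.8 × $122.50 = $1,935.50
Total: $91,067.50 + $1,935.50 = $93,003.00

$93,003.00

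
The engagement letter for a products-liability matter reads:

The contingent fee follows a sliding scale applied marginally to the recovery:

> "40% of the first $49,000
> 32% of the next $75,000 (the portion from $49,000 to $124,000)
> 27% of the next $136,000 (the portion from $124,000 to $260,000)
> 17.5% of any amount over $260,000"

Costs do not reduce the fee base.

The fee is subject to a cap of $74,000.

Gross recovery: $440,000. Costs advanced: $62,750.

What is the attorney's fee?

$74,000.00

Fee base is the gross recovery, $440,000; costs are reimbursed separately.
First $49,000 at 40% = $19,600.00
Next $75,000 at 32% = $24,000.00
Next $136,000 at 27% = $36,720.00
Remaining $180,000 at 17.5% = $31,500.00
Fee: $19,600.00 + $24,000.00 + $36,720.00 + $31,500.00 = $111,820.00
$111,820.00 exceeds the $74,000 cap, so the fee is capped at $74,000.00.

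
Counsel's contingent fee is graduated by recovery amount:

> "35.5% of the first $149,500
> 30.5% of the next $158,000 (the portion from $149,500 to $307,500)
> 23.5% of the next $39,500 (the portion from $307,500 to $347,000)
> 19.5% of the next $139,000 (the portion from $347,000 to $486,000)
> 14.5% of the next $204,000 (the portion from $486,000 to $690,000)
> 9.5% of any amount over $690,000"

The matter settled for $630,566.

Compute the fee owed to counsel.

First $149,500 at 35.5% = $53,072.50
Next $158,000 at 30.5% = $48,190.00
Next $39,500 at 23.5% = $9,282.50
Next $139,000 at 19.5% = $27,105.00
Remaining $144,566 at 14.5% = $20,962.07
Fee: $53,072.50 + $48,190.00 + $9,282.50 + $27,105.00 + $20,962.07 = $158,612.07

$158,612.07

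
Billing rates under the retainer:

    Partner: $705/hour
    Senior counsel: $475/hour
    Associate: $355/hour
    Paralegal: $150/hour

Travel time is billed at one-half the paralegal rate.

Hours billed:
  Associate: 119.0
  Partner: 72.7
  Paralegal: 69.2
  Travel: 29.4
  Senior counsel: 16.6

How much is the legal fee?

$113,968.50

Partner: 72.7 × $705 = $51,253.50
Senior counsel: 16.6 × $475 = $7,885.00
Associate: 119.0 × $355 = $42,245.00
Paralegal: 69.2 × $150 = $10,380.00
Subtotal: $51,253.50 + $7,885.00 + $42,245.00 + $10,380.00 = $111,763.50
Travel: 29.4 × ($150 ÷ 2) = 29.4 × $75.00 = $2,205.00
Total: $111,763.50 + $2,205.00 = $113,968.50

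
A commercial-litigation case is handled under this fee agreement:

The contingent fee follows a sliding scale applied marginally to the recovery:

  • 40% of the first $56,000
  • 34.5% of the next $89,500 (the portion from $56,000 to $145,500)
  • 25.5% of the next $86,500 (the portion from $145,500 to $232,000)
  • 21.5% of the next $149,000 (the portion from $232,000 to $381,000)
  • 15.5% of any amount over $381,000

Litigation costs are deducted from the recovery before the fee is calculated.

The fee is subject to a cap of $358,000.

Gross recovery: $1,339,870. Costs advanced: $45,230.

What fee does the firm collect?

Fee base (net of costs): $1,339,870 − $45,230 = $1,294,640
First $56,000 at 40% = $22,400.00
Next $89,500 at 34.5% = $30,877.50
Next $86,500 at 25.5% = $22,057.50
Next $149,000 at 21.5% = $32,035.00
Remaining $913,640 at 15.5% = $141,614.20
Fee: $22,400.00 + $30,877.50 + $22,057.50 + $32,035.00 + $141,614.20 = $248,984.20
$248,984.20 is under the $358,000 cap.

$248,984.20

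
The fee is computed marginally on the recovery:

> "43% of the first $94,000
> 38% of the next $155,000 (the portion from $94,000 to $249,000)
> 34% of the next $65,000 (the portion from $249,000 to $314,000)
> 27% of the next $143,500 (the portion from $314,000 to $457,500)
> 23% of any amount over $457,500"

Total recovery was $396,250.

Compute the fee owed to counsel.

$143,627.50

First $94,000 at 43% = $40,420.00
Next $155,000 at 38% = $58,900.00
Next $65,000 at 34% = $22,100.00
Remaining $82,250 at 27% = $22,207.50
Fee: $40,420.00 + $58,900.00 + $22,100.00 + $22,207.50 = $143,627.50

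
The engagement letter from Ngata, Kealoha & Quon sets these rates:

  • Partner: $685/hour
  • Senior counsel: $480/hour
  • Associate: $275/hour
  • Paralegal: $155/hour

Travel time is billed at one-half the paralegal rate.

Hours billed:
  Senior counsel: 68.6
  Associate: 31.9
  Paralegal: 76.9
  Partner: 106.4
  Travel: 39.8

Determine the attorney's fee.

Partner: 106.4 × $685 = $72,884.00
Senior counsel: 68.6 × $480 = $32,928.00
Associate: 31.9 × $275 = $8,772.50
Paralegal: 76.9 × $155 = $11,919.50
Subtotal: $72,884.00 + $32,928.00 + $8,772.50 + $11,919.50 = $126,504.00
Travel: 39.8 × ($155 ÷ 2) = 39.8 × $77.50 = $3,084.50
Total: $126,504.00 + $3,084.50 = $129,588.50

$129,588.50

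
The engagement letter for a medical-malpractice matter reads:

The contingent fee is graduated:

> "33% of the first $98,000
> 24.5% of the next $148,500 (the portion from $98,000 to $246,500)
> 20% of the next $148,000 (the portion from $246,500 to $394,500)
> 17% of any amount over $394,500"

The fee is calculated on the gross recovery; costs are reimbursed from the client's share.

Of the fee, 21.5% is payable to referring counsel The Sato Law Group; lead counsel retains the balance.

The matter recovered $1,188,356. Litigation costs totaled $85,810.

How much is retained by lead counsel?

$183,123.25

Fee base is the gross recovery, $1,188,356; costs are reimbursed separately.
First $98,000 at 33% = $32,340.00
Next $148,500 at 24.5% = $36,382.50
Next $148,000 at 20% = $29,600.00
Remaining $793,856 at 17% = $134,955.52
Fee: $32,340.00 + $36,382.50 + $29,600.00 + $134,955.52 = $233,278.02
Referral share: 21.5% of $233,278.02 = $50,154.77; lead counsel retains $233,278.02 − $50,154.77 = $183,123.25.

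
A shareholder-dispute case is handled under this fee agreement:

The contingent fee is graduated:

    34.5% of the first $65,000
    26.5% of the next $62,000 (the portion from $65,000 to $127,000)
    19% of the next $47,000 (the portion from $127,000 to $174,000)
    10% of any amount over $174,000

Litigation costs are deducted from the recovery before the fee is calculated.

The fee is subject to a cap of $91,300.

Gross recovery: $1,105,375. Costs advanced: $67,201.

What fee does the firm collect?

Fee base (net of costs): $1,105,375 − $67,201 = $1,038,174
First $65,000 at 34.5% = $22,425.00
Next $62,000 at 26.5% = $16,430.00
Next $47,000 at 19% = $8,930.00
Remaining $864,174 at 10% = $86,417.40
Fee: $22,425.00 + $16,430.00 + $8,930.00 + $86,417.40 = $134,202.40
$134,202.40 exceeds the $91,300 cap, so the fee is capped at $91,300.00.

$91,300.00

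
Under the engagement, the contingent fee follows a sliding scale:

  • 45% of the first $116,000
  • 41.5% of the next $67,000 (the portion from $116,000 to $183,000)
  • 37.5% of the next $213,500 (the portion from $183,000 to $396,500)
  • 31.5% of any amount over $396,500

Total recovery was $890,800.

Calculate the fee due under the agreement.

$315,772.00

First $116,000 at 45% = $52,200.00
Next $67,000 at 41.5% = $27,805.00
Next $213,500 at 37.5% = $80,062.50
Remaining $494,300 at 31.5% = $155,704.50
Fee: $52,200.00 + $27,805.00 + $80,062.50 + $155,704.50 = $315,772.00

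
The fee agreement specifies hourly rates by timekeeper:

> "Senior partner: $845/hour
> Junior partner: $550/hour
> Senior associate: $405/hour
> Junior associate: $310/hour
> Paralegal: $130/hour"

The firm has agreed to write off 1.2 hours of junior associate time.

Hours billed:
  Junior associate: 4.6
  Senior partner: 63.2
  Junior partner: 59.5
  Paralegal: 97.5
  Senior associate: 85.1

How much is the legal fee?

Senior partner: 63.2 × $845 = $53,404.00
Junior partner: 59.5 × $550 = $32,725.00
Senior associate: 85.1 × $405 = $34,465.50
Junior associate: 4.6 × $310 = $1,426.00
Paralegal: 97.5 × $130 = $12,675.00
Subtotal: $134,695.50
Write-off: 1.2 × $310 = $372.00
Total: $134,695.50 − $372.00 = $134,323.50

$134,323.50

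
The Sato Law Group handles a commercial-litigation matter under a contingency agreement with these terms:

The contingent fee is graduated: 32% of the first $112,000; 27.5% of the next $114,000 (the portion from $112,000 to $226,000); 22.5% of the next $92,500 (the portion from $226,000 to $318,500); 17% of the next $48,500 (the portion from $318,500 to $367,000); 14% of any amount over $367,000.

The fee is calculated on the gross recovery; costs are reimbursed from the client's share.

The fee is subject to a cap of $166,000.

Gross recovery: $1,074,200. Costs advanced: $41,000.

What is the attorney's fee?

$166,000.00

Fee base is the gross recovery, $1,074,200; costs are reimbursed separately.
First $112,000 at 32% = $35,840.00
Next $114,000 at 27.5% = $31,350.00
Next $92,500 at 22.5% = $20,812.50
Next $48,500 at 17% = $8,245.00
Remaining $707,200 at 14% = $99,008.00
Fee: $35,840.00 + $31,350.00 + $20,812.50 + $8,245.00 + $99,008.00 = $195,255.50
$195,255.50 exceeds the $166,000 cap, so the fee is capped at $166,000.00.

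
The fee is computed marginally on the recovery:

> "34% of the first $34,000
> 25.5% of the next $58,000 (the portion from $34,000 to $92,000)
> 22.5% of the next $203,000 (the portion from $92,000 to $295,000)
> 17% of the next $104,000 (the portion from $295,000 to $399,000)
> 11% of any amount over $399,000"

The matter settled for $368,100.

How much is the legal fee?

First $34,000 at 34% = $11,560.00
Next $58,000 at 25.5% = $14,790.00
Next $203,000 at 22.5% = $45,675.00
Remaining $73,100 at 17% = $12,427.00
Fee: $11,560.00 + $14,790.00 + $45,675.00 + $12,427.00 = $84,452.00

$84,452.00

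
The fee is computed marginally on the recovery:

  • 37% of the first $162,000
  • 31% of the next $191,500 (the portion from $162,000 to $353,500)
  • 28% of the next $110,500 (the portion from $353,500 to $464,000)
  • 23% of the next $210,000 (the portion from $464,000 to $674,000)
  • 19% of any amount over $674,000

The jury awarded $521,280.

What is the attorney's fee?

First $162,000 at 37% = $59,940.00
Next $191,500 at 31% = $59,365.00
Next $110,500 at 28% = $30,940.00
Remaining $57,280 at 23% = $13,174.40
Fee: $59,940.00 + $59,365.00 + $30,940.00 + $13,174.40 = $163,419.40

$163,419.40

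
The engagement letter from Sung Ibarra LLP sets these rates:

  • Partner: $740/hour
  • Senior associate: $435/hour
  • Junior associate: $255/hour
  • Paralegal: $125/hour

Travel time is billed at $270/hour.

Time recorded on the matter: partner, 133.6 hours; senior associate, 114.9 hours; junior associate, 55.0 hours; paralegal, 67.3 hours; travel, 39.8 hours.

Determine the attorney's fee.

Partner: 133.6 × $740 = $98,864.00
Senior associate: 114.9 × $435 = $49,981.50
Junior associate: 55.0 × $255 = $14,025.00
Paralegal: 67.3 × $125 = $8,412.50
Subtotal: $98,864.00 + $49,981.50 + $14,025.00 + $8,412.50 = $171,283.00
Travel: 39.8 × $270 = $10,746.00
Total: $171,283.00 + $10,746.00 = $182,029.00

$182,029.00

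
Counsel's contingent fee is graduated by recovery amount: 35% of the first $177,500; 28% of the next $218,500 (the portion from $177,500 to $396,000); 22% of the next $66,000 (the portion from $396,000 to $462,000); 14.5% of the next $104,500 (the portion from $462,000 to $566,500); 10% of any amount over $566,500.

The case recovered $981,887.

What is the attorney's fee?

$194,516.20

First $177,500 at 35% = $62,125.00
Next $218,500 at 28% = $61,180.00
Next $66,000 at 22% = $14,520.00
Next $104,500 at 14.5% = $15,152.50
Remaining $415,387 at 10% = $41,538.70
Fee: $62,125.00 + $61,180.00 + $14,520.00 + $15,152.50 + $41,538.70 = $194,516.20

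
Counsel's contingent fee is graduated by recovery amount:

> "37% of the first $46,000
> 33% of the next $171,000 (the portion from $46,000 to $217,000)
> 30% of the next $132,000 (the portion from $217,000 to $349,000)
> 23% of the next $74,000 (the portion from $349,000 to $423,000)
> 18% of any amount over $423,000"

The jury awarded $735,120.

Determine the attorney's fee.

First $46,000 at 37% = $17,020.00
Next $171,000 at 33% = $56,430.00
Next $132,000 at 30% = $39,600.00
Next $74,000 at 23% = $17,020.00
Remaining $312,120 at 18% = $56,181.60
Fee: $17,020.00 + $56,430.00 + $39,600.00 + $17,020.00 + $56,181.60 = $186,251.60

$186,251.60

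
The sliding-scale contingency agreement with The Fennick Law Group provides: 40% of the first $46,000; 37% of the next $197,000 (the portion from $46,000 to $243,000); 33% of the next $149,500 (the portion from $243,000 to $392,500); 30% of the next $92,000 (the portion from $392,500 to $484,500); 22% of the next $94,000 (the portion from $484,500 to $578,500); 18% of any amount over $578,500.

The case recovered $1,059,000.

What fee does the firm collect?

$275,395.00

First $46,000 at 40% = $18,400.00
Next $197,000 at 37% = $72,890.00
Next $149,500 at 33% = $49,335.00
Next $92,000 at 30% = $27,600.00
Next $94,000 at 22% = $20,680.00
Remaining $480,500 at 18% = $86,490.00
Fee: $18,400.00 + $72,890.00 + $49,335.00 + $27,600.00 + $20,680.00 + $86,490.00 = $275,395.00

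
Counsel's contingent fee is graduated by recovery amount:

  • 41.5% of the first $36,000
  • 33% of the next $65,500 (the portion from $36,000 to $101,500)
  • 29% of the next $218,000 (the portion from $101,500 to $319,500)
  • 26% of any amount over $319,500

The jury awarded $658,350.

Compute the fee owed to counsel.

$187,876.00

First $36,000 at 41.5% = $14,940.00
Next $65,500 at 33% = $21,615.00
Next $218,000 at 29% = $63,220.00
Remaining $338,850 at 26% = $88,101.00
Fee: $14,940.00 + $21,615.00 + $63,220.00 + $88,101.00 = $187,876.00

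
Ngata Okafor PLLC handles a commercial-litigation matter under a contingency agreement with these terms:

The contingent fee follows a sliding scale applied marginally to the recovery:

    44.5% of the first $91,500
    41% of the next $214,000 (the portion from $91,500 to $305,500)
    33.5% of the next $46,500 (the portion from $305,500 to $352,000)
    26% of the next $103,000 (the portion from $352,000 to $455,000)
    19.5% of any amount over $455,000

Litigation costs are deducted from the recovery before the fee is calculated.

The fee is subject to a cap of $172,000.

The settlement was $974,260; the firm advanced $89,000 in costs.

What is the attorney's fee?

$172,000.00

Fee base (net of costs): $974,260 − $89,000 = $885,260
First $91,500 at 44.5% = $40,717.50
Next $214,000 at 41% = $87,740.00
Next $46,500 at 33.5% = $15,577.50
Next $103,000 at 26% = $26,780.00
Remaining $430,260 at 19.5% = $83,900.70
Fee: $40,717.50 + $87,740.00 + $15,577.50 + $26,780.00 + $83,900.70 = $254,715.70
$254,715.70 exceeds the $172,000 cap, so the fee is capped at $172,000.00.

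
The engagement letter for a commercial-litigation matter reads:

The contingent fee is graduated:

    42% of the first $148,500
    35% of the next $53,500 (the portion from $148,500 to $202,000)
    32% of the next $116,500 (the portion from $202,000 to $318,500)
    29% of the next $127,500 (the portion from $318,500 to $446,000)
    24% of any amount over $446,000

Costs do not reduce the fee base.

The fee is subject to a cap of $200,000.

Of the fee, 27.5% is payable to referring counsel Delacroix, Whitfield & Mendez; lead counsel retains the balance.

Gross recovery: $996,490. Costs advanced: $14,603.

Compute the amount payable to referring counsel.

$55,000.00

Fee base is the gross recovery, $996,490; costs are reimbursed separately.
First $148,500 at 42% = $62,370.00
Next $53,500 at 35% = $18,725.00
Next $116,500 at 32% = $37,280.00
Next $127,500 at 29% = $36,975.00
Remaining $550,490 at 24% = $132,117.60
Fee: $62,370.00 + $18,725.00 + $37,280.00 + $36,975.00 + $132,117.60 = $287,467.60
$287,467.60 exceeds the $200,000 cap, so the fee is capped at $200,000.00.
Referral share: 27.5% of $200,000.00 = $55,000.00; lead counsel retains $200,000.00 − $55,000.00 = $145,000.00.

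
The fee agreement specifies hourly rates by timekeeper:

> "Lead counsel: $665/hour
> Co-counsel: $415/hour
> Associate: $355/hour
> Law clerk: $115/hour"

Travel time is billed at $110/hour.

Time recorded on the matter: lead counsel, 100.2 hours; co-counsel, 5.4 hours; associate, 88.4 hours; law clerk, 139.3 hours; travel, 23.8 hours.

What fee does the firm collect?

Lead counsel: 100.2 × $665 = $66,633.00
Co-counsel: 5.4 × $415 = $2,241.00
Associate: 88.4 × $355 = $31,382.00
Law clerk: 139.3 × $115 = $16,019.50
Subtotal: $66,633.00 + $2,241.00 + $31,382.00 + $16,019.50 = $116,275.50
Travel: 23.8 × $110 = $2,618.00
Total: $116,275.50 + $2,618.00 = $118,893.50

$118,893.50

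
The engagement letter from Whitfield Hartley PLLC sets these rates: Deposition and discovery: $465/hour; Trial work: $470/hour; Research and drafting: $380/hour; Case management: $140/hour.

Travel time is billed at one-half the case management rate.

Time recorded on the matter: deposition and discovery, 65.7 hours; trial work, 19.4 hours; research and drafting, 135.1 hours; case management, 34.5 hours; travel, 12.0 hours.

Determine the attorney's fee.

Deposition and discovery: 65.7 × $465 = $30,550.50
Trial work: 19.4 × $470 = $9,118.00
Research and drafting: 135.1 × $380 = $51,338.00
Case management: 34.5 × $140 = $4,830.00
Subtotal: $30,550.50 + $9,118.00 + $51,338.00 + $4,830.00 = $95,836.50
Travel: 12.0 × ($140 ÷ 2) = 12.0 × $70.00 = $840.00
Total: $95,836.50 + $840.00 = $96,676.50

$96,676.50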